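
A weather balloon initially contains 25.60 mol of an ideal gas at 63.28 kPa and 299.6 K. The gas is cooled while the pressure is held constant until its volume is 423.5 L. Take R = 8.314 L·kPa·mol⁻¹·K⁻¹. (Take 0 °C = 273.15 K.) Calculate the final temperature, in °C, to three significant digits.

From PV = nRT: V₁ = nRT₁/P₁ = 1008 L.
Isobaric, so V/T is constant: P₂ = P₁; T₂ = T₁·(V₂/V₁) = 125.9 K.

T₂ ≈ -147 °C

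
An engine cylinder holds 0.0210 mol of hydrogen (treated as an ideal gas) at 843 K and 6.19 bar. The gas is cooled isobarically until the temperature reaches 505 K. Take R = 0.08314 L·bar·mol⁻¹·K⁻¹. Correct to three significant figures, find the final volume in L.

V₂ ≈ 0.142 L

From PV = nRT: V₁ = nRT₁/P₁ = 0.2378 L.
P constant ⇒ V ∝ T: P₂ = P₁; V₂ = V₁·(T₂/T₁) = 0.1424 L.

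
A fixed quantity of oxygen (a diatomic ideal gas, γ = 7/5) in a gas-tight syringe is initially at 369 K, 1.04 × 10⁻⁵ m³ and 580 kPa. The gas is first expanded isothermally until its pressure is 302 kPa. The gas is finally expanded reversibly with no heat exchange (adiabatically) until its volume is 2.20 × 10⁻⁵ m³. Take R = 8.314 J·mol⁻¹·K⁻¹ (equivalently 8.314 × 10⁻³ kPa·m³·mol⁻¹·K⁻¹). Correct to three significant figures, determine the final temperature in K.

T constant ⇒ Boyle's law P V = const: T₂ = T₁; V₂ = V₁·(P₁/P₂) = 1.997e-05 m³.
Reversible adiabatic, γ = 7/5: T₃ = T₂·(V₂/V₃)^(γ−1) = 355.0 K; P₃ = P₂·(V₂/V₃)^γ = 263.8 kPa.

T₃ ≈ 355 K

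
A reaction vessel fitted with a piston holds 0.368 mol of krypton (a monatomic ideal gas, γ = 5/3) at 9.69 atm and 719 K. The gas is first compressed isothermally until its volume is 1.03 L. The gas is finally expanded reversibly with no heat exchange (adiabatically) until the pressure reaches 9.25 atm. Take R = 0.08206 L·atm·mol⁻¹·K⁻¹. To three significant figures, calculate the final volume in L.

V₃ ≈ 1.69 L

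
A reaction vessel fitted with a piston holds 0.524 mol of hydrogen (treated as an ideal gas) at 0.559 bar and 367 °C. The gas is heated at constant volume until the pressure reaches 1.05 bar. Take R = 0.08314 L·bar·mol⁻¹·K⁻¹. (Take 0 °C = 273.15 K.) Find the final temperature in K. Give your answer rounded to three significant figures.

T₂ ≈ 1.20e+03 K

Convert: T₁ = 640.1 K.
From PV = nRT: V₁ = nRT₁/P₁ = 49.89 L.
V constant ⇒ P ∝ T: V₂ = V₁; T₂ = T₁·(P₂/P₁) = 1202 K.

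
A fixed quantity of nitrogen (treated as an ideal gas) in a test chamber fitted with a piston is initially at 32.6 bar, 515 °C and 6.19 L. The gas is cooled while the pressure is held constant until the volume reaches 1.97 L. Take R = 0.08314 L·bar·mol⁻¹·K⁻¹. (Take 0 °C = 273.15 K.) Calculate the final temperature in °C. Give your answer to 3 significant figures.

Convert: T₁ = 788.1 K.
P constant ⇒ V ∝ T: P₂ = P₁; T₂ = T₁·(V₂/V₁) = 250.8 K.

T₂ ≈ -22.3 °C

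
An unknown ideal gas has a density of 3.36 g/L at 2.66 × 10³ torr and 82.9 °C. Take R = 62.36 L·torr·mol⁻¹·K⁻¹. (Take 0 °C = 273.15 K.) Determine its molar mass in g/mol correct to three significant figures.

M ≈ 28.0 g/mol

ρ = PM/(RT) ⇒ M = ρRT/P = (3.36 × 62.36 × 356.0) / 2.66e+03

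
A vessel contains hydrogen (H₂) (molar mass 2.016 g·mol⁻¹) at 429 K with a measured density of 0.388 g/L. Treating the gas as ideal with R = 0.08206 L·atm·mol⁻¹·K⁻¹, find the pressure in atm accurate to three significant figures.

ρ = PM/(RT) ⇒ P = ρRT/M = (0.388 × 0.08206 × 429.0) / 2.016

P ≈ 6.78 atm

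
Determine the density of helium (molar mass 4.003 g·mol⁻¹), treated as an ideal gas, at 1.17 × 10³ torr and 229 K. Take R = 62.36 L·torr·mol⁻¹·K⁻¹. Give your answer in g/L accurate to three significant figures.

ρ ≈ 0.328 g/L

ρ = PM/(RT) = (1.17e+03 × 4.003) / (62.36 × 229.0)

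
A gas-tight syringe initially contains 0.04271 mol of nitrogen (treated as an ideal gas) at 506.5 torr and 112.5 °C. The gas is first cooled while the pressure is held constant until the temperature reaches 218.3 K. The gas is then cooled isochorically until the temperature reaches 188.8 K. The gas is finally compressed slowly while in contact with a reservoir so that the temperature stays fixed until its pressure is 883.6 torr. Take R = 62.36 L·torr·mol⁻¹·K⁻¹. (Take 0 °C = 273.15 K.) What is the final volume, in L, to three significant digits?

V₄ ≈ 0.569 L

Convert: T₁ = 385.6 K.
From PV = nRT: V₁ = nRT₁/P₁ = 2.028 L.
Isobaric, so V/T is constant: P₂ = P₁; V₂ = V₁·(T₂/T₁) = 1.148 L.
Isochoric, so P/T is constant: V₃ = V₂; P₃ = P₂·(T₃/T₂) = 438.1 torr.
T constant ⇒ Boyle's law P V = const: T₄ = T₃; V₄ = V₃·(P₃/P₄) = 0.5691 L.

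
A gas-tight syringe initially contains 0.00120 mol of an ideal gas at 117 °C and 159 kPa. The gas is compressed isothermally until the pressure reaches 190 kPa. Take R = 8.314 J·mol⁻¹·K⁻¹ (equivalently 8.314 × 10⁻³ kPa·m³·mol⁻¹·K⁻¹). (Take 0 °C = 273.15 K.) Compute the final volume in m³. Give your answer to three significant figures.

V₂ ≈ 2.05e-05 m³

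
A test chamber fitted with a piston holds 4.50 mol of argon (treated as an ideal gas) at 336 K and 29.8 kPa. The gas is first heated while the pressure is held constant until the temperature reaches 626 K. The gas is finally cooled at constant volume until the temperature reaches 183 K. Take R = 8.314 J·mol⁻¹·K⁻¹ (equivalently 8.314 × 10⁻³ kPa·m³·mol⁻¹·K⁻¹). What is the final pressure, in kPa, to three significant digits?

P₃ ≈ 8.71 kPa

From PV = nRT: V₁ = nRT₁/P₁ = 0.4218 m³.
Isobaric, so V/T is constant: P₂ = P₁; V₂ = V₁·(T₂/T₁) = 0.7859 m³.
Isochoric, so P/T is constant: V₃ = V₂; P₃ = P₂·(T₃/T₂) = 8.712 kPa.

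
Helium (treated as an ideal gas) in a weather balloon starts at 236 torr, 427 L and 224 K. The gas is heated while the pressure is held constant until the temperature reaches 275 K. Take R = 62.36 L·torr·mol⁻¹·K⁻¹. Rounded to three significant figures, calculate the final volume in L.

V₂ ≈ 524 L

Isobaric, so V/T is constant: P₂ = P₁; V₂ = V₁·(T₂/T₁) = 524.2 L.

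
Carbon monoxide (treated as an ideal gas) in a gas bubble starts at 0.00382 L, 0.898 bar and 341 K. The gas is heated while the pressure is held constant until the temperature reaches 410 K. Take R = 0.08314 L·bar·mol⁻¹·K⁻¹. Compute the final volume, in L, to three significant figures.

V₂ ≈ 0.00459 L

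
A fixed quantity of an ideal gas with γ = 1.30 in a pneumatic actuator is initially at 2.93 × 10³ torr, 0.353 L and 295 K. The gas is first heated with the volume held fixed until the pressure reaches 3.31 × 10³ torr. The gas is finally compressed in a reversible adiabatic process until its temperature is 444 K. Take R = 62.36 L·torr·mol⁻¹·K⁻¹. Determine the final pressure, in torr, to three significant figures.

P₃ ≈ 1.15e+04 torr

Isochoric, so P/T is constant: V₂ = V₁; T₂ = T₁·(P₂/P₁) = 333.3 K.
Adiabatic (γ = 1.30), T V^(γ−1) and P V^γ constant: P₃ = P₂·(T₃/T₂)^(γ/(γ−1)) = 1.148e+04 torr; V₃ = V₂·(T₂/T₃)^(1/(γ−1)) = 0.1357 L.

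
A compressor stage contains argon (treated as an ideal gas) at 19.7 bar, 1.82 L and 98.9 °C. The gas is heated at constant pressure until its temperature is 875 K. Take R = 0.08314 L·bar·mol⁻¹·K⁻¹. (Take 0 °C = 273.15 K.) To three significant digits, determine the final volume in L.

Convert: T₁ = 372.0 K.
P constant ⇒ V ∝ T: P₂ = P₁; V₂ = V₁·(T₂/T₁) = 4.280 L.

V₂ ≈ 4.28 L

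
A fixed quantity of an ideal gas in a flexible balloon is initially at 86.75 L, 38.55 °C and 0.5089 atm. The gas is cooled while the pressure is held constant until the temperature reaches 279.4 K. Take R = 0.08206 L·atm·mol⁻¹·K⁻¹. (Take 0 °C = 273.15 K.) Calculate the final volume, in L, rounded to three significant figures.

Convert: T₁ = 311.7 K.
Isobaric, so V/T is constant: P₂ = P₁; V₂ = V₁·(T₂/T₁) = 77.76 L.

V₂ ≈ 77.8 L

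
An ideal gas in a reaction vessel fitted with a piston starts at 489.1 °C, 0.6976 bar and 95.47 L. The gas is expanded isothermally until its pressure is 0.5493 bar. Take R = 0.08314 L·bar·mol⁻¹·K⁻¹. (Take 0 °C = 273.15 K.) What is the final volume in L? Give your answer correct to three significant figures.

V₂ ≈ 121 L

Convert: T₁ = 762.2 K.
T constant ⇒ Boyle's law P V = const: T₂ = T₁; V₂ = V₁·(P₁/P₂) = 121.2 L.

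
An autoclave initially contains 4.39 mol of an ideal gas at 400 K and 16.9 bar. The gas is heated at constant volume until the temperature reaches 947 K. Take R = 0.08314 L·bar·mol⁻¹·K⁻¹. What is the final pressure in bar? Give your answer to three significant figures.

From PV = nRT: V₁ = nRT₁/P₁ = 8.639 L.
V constant ⇒ P ∝ T: V₂ = V₁; P₂ = P₁·(T₂/T₁) = 40.01 bar.

P₂ ≈ 40.0 bar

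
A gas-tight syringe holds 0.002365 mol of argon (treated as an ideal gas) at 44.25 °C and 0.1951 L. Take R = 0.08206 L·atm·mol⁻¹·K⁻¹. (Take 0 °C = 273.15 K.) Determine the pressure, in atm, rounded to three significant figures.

P ≈ 0.316 atm

Convert: T = 317.40 K.
PV = nRT ⇒ P = nRT/V = (0.002365 × 0.08206 × 317.40) / 0.1951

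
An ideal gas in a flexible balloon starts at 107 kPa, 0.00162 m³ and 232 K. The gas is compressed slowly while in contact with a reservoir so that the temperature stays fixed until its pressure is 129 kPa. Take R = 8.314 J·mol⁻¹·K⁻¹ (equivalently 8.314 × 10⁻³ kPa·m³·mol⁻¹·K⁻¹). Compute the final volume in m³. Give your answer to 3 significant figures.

Isothermal, so P V is constant: T₂ = T₁; V₂ = V₁·(P₁/P₂) = 0.001344 m³.

V₂ ≈ 0.00134 m³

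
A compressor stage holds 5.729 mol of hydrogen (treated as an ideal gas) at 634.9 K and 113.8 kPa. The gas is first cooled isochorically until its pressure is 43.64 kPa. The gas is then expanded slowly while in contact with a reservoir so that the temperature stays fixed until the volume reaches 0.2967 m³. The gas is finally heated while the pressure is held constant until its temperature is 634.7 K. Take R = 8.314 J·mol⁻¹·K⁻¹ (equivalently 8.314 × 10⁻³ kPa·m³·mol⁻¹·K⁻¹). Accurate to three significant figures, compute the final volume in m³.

V₄ ≈ 0.773 m³

From PV = nRT: V₁ = nRT₁/P₁ = 0.2657 m³.
V constant ⇒ P ∝ T: V₂ = V₁; T₂ = T₁·(P₂/P₁) = 243.5 K.
T constant ⇒ Boyle's law P V = const: T₃ = T₂; P₃ = P₂·(V₂/V₃) = 39.09 kPa.
P constant ⇒ V ∝ T: P₄ = P₃; V₄ = V₃·(T₄/T₃) = 0.7735 m³.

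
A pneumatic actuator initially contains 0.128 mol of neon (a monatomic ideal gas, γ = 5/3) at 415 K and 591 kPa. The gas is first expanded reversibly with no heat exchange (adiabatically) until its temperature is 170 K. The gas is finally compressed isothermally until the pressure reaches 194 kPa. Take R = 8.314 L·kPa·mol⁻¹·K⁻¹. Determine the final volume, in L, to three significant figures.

From PV = nRT: V₁ = nRT₁/P₁ = 0.7473 L.
Adiabatic (γ = 5/3), T V^(γ−1) and P V^γ constant: P₂ = P₁·(T₂/T₁)^(γ/(γ−1)) = 63.47 kPa; V₂ = V₁·(T₁/T₂)^(1/(γ−1)) = 2.850 L.
T constant ⇒ Boyle's law P V = const: T₃ = T₂; V₃ = V₂·(P₂/P₃) = 0.9325 L.

V₃ ≈ 0.933 L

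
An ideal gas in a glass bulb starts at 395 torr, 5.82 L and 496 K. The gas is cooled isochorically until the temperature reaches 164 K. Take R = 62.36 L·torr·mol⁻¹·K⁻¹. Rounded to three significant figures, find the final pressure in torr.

Isochoric, so P/T is constant: V₂ = V₁; P₂ = P₁·(T₂/T₁) = 130.6 torr.

P₂ ≈ 131 torr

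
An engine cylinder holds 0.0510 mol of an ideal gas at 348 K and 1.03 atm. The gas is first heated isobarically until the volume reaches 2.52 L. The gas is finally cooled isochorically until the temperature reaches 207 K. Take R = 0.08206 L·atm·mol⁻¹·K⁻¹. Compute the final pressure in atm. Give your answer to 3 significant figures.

From PV = nRT: V₁ = nRT₁/P₁ = 1.414 L.
P constant ⇒ V ∝ T: P₂ = P₁; T₂ = T₁·(V₂/V₁) = 620.2 K.
Isochoric, so P/T is constant: V₃ = V₂; P₃ = P₂·(T₃/T₂) = 0.3438 atm.

P₃ ≈ 0.344 atm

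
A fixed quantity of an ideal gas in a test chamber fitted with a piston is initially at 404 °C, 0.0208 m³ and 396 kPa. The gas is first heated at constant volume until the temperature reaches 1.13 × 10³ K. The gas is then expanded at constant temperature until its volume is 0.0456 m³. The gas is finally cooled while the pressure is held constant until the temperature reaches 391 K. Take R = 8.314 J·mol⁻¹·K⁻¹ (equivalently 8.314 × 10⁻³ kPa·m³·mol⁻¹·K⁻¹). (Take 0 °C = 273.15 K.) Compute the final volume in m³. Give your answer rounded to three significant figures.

Convert: T₁ = 677.1 K.
Isochoric, so P/T is constant: V₂ = V₁; P₂ = P₁·(T₂/T₁) = 660.8 kPa.
Isothermal, so P V is constant: T₃ = T₂; P₃ = P₂·(V₂/V₃) = 301.4 kPa.
Isobaric, so V/T is constant: P₄ = P₃; V₄ = V₃·(T₄/T₃) = 0.01578 m³.

V₄ ≈ 0.0158 m³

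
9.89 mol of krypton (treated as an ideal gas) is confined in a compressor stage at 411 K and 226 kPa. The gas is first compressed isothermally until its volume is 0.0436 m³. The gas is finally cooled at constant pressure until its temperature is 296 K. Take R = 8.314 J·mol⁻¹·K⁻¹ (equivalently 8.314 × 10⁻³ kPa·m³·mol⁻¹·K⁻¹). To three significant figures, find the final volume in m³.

V₃ ≈ 0.0314 m³

From PV = nRT: V₁ = nRT₁/P₁ = 0.1495 m³.
T constant ⇒ Boyle's law P V = const: T₂ = T₁; P₂ = P₁·(V₁/V₂) = 775.1 kPa.
Isobaric, so V/T is constant: P₃ = P₂; V₃ = V₂·(T₃/T₂) = 0.03140 m³.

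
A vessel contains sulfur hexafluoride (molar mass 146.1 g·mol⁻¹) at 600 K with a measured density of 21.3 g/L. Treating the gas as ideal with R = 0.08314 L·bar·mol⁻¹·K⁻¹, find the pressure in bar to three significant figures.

P ≈ 7.27 bar

ρ = PM/(RT) ⇒ P = ρRT/M = (21.3 × 0.08314 × 600.0) / 146.1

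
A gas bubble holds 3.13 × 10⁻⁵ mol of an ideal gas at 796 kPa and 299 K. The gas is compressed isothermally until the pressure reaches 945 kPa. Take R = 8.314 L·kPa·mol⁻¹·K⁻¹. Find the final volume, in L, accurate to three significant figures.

From PV = nRT: V₁ = nRT₁/P₁ = 9.775e-05 L.
T constant ⇒ Boyle's law P V = const: T₂ = T₁; V₂ = V₁·(P₁/P₂) = 8.234e-05 L.

V₂ ≈ 8.23e-05 L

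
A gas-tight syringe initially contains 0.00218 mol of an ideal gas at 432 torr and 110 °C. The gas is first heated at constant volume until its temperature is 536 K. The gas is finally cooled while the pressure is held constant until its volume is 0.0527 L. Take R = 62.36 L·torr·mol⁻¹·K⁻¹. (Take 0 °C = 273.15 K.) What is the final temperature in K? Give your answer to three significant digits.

T₃ ≈ 234 K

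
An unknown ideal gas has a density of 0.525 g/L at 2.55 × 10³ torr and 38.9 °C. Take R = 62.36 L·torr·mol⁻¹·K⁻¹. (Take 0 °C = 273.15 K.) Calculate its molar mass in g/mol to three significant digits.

M ≈ 4.01 g/mol

ρ = PM/(RT) ⇒ M = ρRT/P = (0.525 × 62.36 × 312.0) / 2.55e+03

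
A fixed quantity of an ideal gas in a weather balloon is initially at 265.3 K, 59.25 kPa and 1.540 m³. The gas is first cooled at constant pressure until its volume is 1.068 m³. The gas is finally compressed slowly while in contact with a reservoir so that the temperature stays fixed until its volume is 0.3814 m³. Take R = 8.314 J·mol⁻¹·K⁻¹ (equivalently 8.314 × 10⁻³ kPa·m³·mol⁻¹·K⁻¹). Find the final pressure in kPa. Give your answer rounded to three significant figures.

P₃ ≈ 166 kPa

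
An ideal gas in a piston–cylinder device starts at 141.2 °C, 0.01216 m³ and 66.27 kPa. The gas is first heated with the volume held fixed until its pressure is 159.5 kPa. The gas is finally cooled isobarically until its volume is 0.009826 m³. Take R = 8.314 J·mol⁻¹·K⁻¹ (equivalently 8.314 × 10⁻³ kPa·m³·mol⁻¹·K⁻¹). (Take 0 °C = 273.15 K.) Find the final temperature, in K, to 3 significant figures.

T₃ ≈ 806 K

Convert: T₁ = 414.3 K.
Isochoric, so P/T is constant: V₂ = V₁; T₂ = T₁·(P₂/P₁) = 997.3 K.
Isobaric, so V/T is constant: P₃ = P₂; T₃ = T₂·(V₃/V₂) = 805.9 K.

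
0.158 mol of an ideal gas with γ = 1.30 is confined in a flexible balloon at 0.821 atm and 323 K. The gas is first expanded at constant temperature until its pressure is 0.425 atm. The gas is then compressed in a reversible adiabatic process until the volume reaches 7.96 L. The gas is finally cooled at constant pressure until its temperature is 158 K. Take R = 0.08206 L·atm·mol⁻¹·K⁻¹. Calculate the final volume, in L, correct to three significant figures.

From PV = nRT: V₁ = nRT₁/P₁ = 5.101 L.
Isothermal, so P V is constant: T₂ = T₁; V₂ = V₁·(P₁/P₂) = 9.854 L.
Adiabatic (γ = 1.30), T V^(γ−1) and P V^γ constant: T₃ = T₂·(V₂/V₃)^(γ−1) = 344.4 K; P₃ = P₂·(V₂/V₃)^γ = 0.5609 atm.
Isobaric, so V/T is constant: P₄ = P₃; V₄ = V₃·(T₄/T₃) = 3.652 L.

V₄ ≈ 3.65 L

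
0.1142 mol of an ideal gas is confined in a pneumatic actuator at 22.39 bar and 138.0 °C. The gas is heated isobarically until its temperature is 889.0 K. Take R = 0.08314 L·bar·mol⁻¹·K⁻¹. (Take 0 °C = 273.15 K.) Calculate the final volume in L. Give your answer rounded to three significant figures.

V₂ ≈ 0.377 L

Convert: T₁ = 411.1 K.
From PV = nRT: V₁ = nRT₁/P₁ = 0.1744 L.
Isobaric, so V/T is constant: P₂ = P₁; V₂ = V₁·(T₂/T₁) = 0.3770 L.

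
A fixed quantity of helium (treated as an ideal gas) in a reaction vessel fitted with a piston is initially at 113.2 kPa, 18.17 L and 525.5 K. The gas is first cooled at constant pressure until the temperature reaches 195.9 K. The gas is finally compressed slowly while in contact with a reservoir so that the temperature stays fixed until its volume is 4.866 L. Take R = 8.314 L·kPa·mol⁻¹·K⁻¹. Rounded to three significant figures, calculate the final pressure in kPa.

Isobaric, so V/T is constant: P₂ = P₁; V₂ = V₁·(T₂/T₁) = 6.774 L.
T constant ⇒ Boyle's law P V = const: T₃ = T₂; P₃ = P₂·(V₂/V₃) = 157.6 kPa.

P₃ ≈ 158 kPa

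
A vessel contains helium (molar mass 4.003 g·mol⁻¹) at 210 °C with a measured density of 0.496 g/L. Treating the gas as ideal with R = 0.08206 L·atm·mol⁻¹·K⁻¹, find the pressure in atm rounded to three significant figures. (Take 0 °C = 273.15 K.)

ρ = PM/(RT) ⇒ P = ρRT/M = (0.496 × 0.08206 × 483.1) / 4.003

P ≈ 4.91 atm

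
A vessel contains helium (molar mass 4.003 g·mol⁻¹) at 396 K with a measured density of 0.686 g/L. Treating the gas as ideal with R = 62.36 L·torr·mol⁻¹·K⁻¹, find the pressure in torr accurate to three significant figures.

P ≈ 4.23e+03 torr

ρ = PM/(RT) ⇒ P = ρRT/M = (0.686 × 62.36 × 396.0) / 4.003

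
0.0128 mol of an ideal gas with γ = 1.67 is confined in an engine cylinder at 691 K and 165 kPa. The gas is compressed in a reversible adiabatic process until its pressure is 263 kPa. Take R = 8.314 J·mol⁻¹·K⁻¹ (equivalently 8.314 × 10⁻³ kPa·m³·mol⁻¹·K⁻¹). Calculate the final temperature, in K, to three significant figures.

From PV = nRT: V₁ = nRT₁/P₁ = 0.0004457 m³.
Adiabatic (γ = 1.67), T V^(γ−1) and P V^γ constant: T₂ = T₁·(P₂/P₁)^((γ−1)/γ) = 833.1 K; V₂ = V₁·(P₁/P₂)^(1/γ) = 0.0003371 m³.

T₂ ≈ 833 K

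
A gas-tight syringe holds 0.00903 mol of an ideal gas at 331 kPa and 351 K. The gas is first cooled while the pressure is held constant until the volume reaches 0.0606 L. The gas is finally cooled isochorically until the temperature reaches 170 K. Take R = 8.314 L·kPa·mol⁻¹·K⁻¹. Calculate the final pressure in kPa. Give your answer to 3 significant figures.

P₃ ≈ 211 kPa

From PV = nRT: V₁ = nRT₁/P₁ = 0.07961 L.
P constant ⇒ V ∝ T: P₂ = P₁; T₂ = T₁·(V₂/V₁) = 267.2 K.
V constant ⇒ P ∝ T: V₃ = V₂; P₃ = P₂·(T₃/T₂) = 210.6 kPa.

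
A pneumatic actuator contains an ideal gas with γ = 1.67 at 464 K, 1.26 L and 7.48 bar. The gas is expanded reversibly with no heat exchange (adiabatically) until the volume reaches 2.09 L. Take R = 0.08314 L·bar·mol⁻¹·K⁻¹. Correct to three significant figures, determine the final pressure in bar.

P₂ ≈ 3.21 bar

Adiabatic (γ = 1.67), T V^(γ−1) and P V^γ constant: T₂ = T₁·(V₁/V₂)^(γ−1) = 330.6 K; P₂ = P₁·(V₁/V₂)^γ = 3.213 bar.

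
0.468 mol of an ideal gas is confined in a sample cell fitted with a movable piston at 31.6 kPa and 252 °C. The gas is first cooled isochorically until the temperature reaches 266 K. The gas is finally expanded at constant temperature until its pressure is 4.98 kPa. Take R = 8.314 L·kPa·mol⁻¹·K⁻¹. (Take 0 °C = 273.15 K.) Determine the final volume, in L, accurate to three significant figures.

V₃ ≈ 208 L

Convert: T₁ = 525.1 K.
From PV = nRT: V₁ = nRT₁/P₁ = 64.66 L.
Isochoric, so P/T is constant: V₂ = V₁; P₂ = P₁·(T₂/T₁) = 16.01 kPa.
Isothermal, so P V is constant: T₃ = T₂; V₃ = V₂·(P₂/P₃) = 207.8 L.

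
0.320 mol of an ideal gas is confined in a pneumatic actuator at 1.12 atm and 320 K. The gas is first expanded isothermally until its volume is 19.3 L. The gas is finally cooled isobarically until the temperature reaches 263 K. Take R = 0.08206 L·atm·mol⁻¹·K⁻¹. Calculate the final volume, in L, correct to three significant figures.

V₃ ≈ 15.9 L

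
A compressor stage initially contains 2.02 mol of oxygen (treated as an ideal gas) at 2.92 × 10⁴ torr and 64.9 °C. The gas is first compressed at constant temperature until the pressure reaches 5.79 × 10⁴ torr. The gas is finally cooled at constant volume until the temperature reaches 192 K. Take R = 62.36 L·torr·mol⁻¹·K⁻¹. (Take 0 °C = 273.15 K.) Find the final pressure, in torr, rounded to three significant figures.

Convert: T₁ = 338.0 K.
From PV = nRT: V₁ = nRT₁/P₁ = 1.458 L.
Isothermal, so P V is constant: T₂ = T₁; V₂ = V₁·(P₁/P₂) = 0.7355 L.
Isochoric, so P/T is constant: V₃ = V₂; P₃ = P₂·(T₃/T₂) = 3.289e+04 torr.

P₃ ≈ 3.29e+04 torr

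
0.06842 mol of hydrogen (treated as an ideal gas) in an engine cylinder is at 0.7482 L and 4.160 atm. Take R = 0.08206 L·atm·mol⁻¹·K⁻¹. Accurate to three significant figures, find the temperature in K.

T ≈ 554 K

PV = nRT ⇒ T = PV/(nR) = (4.160 × 0.7482) / (0.06842 × 0.08206)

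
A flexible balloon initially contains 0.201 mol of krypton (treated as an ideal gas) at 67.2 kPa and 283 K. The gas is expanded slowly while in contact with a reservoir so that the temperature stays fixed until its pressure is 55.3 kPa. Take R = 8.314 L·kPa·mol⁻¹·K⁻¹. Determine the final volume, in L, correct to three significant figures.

From PV = nRT: V₁ = nRT₁/P₁ = 7.038 L.
Isothermal, so P V is constant: T₂ = T₁; V₂ = V₁·(P₁/P₂) = 8.552 L.

V₂ ≈ 8.55 L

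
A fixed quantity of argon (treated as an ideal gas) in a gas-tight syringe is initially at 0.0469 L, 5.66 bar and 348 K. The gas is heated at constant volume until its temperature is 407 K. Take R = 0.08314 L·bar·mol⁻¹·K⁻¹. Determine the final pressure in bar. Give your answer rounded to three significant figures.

P₂ ≈ 6.62 bar

V constant ⇒ P ∝ T: V₂ = V₁; P₂ = P₁·(T₂/T₁) = 6.620 bar.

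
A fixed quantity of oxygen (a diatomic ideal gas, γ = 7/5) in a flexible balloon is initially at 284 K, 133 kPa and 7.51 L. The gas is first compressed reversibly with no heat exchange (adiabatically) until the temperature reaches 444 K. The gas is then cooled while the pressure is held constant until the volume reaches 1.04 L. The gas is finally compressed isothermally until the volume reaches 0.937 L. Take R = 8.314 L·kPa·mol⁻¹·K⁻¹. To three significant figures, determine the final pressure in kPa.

Reversible adiabatic, γ = 7/5: P₂ = P₁·(T₂/T₁)^(γ/(γ−1)) = 635.4 kPa; V₂ = V₁·(T₁/T₂)^(1/(γ−1)) = 2.457 L.
Isobaric, so V/T is constant: P₃ = P₂; T₃ = T₂·(V₃/V₂) = 187.9 K.
T constant ⇒ Boyle's law P V = const: T₄ = T₃; P₄ = P₃·(V₃/V₄) = 705.3 kPa.

P₄ ≈ 705 kPa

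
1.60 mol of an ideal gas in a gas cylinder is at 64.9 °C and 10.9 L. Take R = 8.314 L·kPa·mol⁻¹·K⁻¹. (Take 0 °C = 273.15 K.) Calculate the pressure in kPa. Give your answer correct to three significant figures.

Convert: T = 338.05 K.
PV = nRT ⇒ P = nRT/V = (1.60 × 8.314 × 338.05) / 10.9

P ≈ 413 kPa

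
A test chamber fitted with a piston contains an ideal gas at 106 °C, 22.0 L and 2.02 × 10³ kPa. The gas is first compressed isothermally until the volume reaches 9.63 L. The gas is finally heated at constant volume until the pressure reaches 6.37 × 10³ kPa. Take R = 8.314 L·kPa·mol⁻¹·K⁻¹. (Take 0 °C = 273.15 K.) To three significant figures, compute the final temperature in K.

T₃ ≈ 523 K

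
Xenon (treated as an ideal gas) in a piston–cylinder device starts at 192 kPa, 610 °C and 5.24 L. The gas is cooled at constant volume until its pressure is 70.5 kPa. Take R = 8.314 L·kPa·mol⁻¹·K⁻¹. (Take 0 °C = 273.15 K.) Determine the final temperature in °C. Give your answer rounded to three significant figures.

Convert: T₁ = 883.1 K.
V constant ⇒ P ∝ T: V₂ = V₁; T₂ = T₁·(P₂/P₁) = 324.3 K.

T₂ ≈ 51.1 °C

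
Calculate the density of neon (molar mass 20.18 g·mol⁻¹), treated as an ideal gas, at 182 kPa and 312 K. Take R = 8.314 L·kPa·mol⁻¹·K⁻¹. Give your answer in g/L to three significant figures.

ρ = PM/(RT) = (182 × 20.18) / (8.314 × 312.0)

ρ ≈ 1.42 g/L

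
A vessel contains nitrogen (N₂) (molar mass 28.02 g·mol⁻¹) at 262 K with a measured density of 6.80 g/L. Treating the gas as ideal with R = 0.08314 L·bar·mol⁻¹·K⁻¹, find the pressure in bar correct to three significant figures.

P ≈ 5.29 bar

ρ = PM/(RT) ⇒ P = ρRT/M = (6.80 × 0.08314 × 262.0) / 28.02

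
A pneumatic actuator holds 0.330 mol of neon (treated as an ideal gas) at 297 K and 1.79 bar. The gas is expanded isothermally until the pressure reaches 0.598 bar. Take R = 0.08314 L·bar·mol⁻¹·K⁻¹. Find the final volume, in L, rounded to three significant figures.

V₂ ≈ 13.6 L

From PV = nRT: V₁ = nRT₁/P₁ = 4.552 L.
T constant ⇒ Boyle's law P V = const: T₂ = T₁; V₂ = V₁·(P₁/P₂) = 13.63 L.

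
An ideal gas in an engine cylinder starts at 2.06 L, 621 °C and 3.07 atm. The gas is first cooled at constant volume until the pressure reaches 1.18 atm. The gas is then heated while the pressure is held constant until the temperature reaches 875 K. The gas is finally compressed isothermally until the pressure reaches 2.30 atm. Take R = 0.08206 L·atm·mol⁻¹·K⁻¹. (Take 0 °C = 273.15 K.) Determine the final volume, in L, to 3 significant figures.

V₄ ≈ 2.69 L

Convert: T₁ = 894.1 K.
Isochoric, so P/T is constant: V₂ = V₁; T₂ = T₁·(P₂/P₁) = 343.7 K.
P constant ⇒ V ∝ T: P₃ = P₂; V₃ = V₂·(T₃/T₂) = 5.245 L.
T constant ⇒ Boyle's law P V = const: T₄ = T₃; V₄ = V₃·(P₃/P₄) = 2.691 L.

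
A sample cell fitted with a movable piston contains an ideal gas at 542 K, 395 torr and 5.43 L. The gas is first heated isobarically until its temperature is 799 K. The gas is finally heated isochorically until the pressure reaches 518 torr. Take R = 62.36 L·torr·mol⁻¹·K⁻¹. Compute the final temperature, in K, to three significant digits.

T₃ ≈ 1.05e+03 K

Isobaric, so V/T is constant: P₂ = P₁; V₂ = V₁·(T₂/T₁) = 8.005 L.
Isochoric, so P/T is constant: V₃ = V₂; T₃ = T₂·(P₃/P₂) = 1048 K.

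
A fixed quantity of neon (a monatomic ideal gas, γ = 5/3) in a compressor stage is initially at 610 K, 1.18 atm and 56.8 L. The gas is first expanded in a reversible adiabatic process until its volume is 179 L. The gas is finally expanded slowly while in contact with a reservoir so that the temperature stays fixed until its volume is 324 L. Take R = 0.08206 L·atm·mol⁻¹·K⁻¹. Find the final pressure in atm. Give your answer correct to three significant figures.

Adiabatic (γ = 5/3), T V^(γ−1) and P V^γ constant: T₂ = T₁·(V₁/V₂)^(γ−1) = 283.8 K; P₂ = P₁·(V₁/V₂)^γ = 0.1742 atm.
T constant ⇒ Boyle's law P V = const: T₃ = T₂; P₃ = P₂·(V₂/V₃) = 0.09624 atm.

P₃ ≈ 0.0962 atm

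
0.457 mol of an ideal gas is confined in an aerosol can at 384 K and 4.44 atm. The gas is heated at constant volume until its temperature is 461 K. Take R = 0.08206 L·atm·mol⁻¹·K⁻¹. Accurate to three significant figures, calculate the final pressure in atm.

P₂ ≈ 5.33 atm

From PV = nRT: V₁ = nRT₁/P₁ = 3.243 L.
V constant ⇒ P ∝ T: V₂ = V₁; P₂ = P₁·(T₂/T₁) = 5.330 atm.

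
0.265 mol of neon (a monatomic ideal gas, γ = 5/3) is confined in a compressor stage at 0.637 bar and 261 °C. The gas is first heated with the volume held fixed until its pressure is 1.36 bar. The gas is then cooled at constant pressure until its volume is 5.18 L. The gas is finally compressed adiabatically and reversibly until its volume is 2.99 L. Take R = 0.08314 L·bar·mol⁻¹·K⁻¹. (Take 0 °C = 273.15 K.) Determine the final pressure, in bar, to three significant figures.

Convert: T₁ = 534.1 K.
From PV = nRT: V₁ = nRT₁/P₁ = 18.47 L.
V constant ⇒ P ∝ T: V₂ = V₁; T₂ = T₁·(P₂/P₁) = 1140 K.
Isobaric, so V/T is constant: P₃ = P₂; T₃ = T₂·(V₃/V₂) = 319.8 K.
Reversible adiabatic, γ = 5/3: T₄ = T₃·(V₃/V₄)^(γ−1) = 461.2 K; P₄ = P₃·(V₃/V₄)^γ = 3.399 bar.

P₄ ≈ 3.40 bar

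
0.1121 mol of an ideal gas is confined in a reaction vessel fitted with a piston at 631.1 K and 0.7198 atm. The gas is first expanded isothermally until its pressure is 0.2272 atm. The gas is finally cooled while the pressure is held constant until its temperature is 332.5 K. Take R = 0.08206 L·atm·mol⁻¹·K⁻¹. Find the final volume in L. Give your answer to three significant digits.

From PV = nRT: V₁ = nRT₁/P₁ = 8.065 L.
T constant ⇒ Boyle's law P V = const: T₂ = T₁; V₂ = V₁·(P₁/P₂) = 25.55 L.
P constant ⇒ V ∝ T: P₃ = P₂; V₃ = V₂·(T₃/T₂) = 13.46 L.

V₃ ≈ 13.5 L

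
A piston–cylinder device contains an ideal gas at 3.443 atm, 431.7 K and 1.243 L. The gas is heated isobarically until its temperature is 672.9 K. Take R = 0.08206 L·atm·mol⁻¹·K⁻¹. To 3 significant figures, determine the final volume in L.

V₂ ≈ 1.94 L

Isobaric, so V/T is constant: P₂ = P₁; V₂ = V₁·(T₂/T₁) = 1.937 L.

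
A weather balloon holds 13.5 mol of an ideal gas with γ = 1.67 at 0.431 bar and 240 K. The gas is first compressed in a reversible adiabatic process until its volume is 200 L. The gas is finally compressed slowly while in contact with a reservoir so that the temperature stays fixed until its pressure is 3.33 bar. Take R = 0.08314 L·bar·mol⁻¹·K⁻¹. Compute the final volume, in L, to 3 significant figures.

V₃ ≈ 174 L

From PV = nRT: V₁ = nRT₁/P₁ = 625.0 L.
Adiabatic (γ = 1.67), T V^(γ−1) and P V^γ constant: T₂ = T₁·(V₁/V₂)^(γ−1) = 514.9 K; P₂ = P₁·(V₁/V₂)^γ = 2.890 bar.
Isothermal, so P V is constant: T₃ = T₂; V₃ = V₂·(P₂/P₃) = 173.6 L.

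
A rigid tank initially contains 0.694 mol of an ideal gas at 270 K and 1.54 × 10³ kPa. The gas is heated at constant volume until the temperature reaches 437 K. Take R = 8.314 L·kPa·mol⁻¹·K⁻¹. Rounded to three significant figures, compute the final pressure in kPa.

From PV = nRT: V₁ = nRT₁/P₁ = 1.012 L.
Isochoric, so P/T is constant: V₂ = V₁; P₂ = P₁·(T₂/T₁) = 2493 kPa.

P₂ ≈ 2.49e+03 kPa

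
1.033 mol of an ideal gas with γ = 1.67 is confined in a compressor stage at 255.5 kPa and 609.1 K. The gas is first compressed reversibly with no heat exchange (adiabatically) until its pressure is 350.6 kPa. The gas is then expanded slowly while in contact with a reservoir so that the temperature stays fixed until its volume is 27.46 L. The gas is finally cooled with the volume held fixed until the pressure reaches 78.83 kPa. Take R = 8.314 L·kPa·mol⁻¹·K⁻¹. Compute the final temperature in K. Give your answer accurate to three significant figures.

T₄ ≈ 252 K

From PV = nRT: V₁ = nRT₁/P₁ = 20.47 L.
Adiabatic (γ = 1.67), T V^(γ−1) and P V^γ constant: T₂ = T₁·(P₂/P₁)^((γ−1)/γ) = 691.5 K; V₂ = V₁·(P₁/P₂)^(1/γ) = 16.94 L.
Isothermal, so P V is constant: T₃ = T₂; P₃ = P₂·(V₂/V₃) = 216.3 kPa.
V constant ⇒ P ∝ T: V₄ = V₃; T₄ = T₃·(P₄/P₃) = 252.0 K.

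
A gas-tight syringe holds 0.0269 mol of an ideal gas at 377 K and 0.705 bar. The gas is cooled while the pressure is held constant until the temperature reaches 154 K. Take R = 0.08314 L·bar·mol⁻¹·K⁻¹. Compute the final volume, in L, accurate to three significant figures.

V₂ ≈ 0.489 L

From PV = nRT: V₁ = nRT₁/P₁ = 1.196 L.
P constant ⇒ V ∝ T: P₂ = P₁; V₂ = V₁·(T₂/T₁) = 0.4885 L.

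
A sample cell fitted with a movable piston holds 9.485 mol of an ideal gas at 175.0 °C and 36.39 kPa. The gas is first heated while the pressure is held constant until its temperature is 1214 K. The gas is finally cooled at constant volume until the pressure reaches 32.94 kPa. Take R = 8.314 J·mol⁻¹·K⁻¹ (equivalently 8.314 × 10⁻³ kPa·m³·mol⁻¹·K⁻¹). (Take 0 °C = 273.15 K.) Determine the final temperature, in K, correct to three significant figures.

T₃ ≈ 1.10e+03 K

Convert: T₁ = 448.1 K.
From PV = nRT: V₁ = nRT₁/P₁ = 0.9712 m³.
Isobaric, so V/T is constant: P₂ = P₁; V₂ = V₁·(T₂/T₁) = 2.631 m³.
Isochoric, so P/T is constant: V₃ = V₂; T₃ = T₂·(P₃/P₂) = 1099 K.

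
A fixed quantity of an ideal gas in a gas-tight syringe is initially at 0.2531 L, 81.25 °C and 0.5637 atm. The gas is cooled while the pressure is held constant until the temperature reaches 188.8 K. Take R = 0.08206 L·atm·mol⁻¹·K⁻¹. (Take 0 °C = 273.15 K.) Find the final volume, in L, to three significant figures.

Convert: T₁ = 354.4 K.
P constant ⇒ V ∝ T: P₂ = P₁; V₂ = V₁·(T₂/T₁) = 0.1348 L.

V₂ ≈ 0.135 L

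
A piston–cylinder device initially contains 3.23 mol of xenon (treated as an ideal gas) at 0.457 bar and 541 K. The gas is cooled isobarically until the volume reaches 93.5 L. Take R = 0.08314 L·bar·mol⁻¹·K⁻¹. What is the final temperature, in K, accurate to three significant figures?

T₂ ≈ 159 K

From PV = nRT: V₁ = nRT₁/P₁ = 317.9 L.
Isobaric, so V/T is constant: P₂ = P₁; T₂ = T₁·(V₂/V₁) = 159.1 K.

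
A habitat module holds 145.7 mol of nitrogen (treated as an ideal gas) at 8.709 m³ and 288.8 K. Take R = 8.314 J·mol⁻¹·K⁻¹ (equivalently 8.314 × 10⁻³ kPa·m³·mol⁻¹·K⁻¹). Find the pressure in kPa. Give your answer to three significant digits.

PV = nRT ⇒ P = nRT/V = (145.7 × 8.314 × 10⁻³ × 288.8) / 8.709

P ≈ 40.2 kPa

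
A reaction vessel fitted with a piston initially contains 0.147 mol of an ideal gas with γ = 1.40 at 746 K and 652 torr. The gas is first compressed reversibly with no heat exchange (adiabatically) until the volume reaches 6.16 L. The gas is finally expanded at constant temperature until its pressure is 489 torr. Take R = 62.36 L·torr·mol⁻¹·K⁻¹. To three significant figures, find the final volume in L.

From PV = nRT: V₁ = nRT₁/P₁ = 10.49 L.
Reversible adiabatic, γ = 1.40: T₂ = T₁·(V₁/V₂)^(γ−1) = 923.0 K; P₂ = P₁·(V₁/V₂)^γ = 1374 torr.
T constant ⇒ Boyle's law P V = const: T₃ = T₂; V₃ = V₂·(P₂/P₃) = 17.30 L.

V₃ ≈ 17.3 L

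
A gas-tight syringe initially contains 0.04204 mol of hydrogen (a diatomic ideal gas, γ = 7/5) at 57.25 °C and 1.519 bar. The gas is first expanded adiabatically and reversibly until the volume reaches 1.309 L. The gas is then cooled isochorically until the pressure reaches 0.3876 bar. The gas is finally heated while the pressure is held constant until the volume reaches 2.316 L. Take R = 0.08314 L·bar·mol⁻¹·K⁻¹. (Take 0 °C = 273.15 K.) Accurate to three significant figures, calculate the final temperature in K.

Convert: T₁ = 330.4 K.
From PV = nRT: V₁ = nRT₁/P₁ = 0.7602 L.
Adiabatic (γ = 7/5), T V^(γ−1) and P V^γ constant: T₂ = T₁·(V₁/V₂)^(γ−1) = 265.9 K; P₂ = P₁·(V₁/V₂)^γ = 0.7099 bar.
Isochoric, so P/T is constant: V₃ = V₂; T₃ = T₂·(P₃/P₂) = 145.2 K.
P constant ⇒ V ∝ T: P₄ = P₃; T₄ = T₃·(V₄/V₃) = 256.8 K.

T₄ ≈ 257 K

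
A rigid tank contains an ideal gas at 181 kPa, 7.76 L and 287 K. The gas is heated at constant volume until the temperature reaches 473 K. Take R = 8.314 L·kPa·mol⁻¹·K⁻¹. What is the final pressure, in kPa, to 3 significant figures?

V constant ⇒ P ∝ T: V₂ = V₁; P₂ = P₁·(T₂/T₁) = 298.3 kPa.

P₂ ≈ 298 kPa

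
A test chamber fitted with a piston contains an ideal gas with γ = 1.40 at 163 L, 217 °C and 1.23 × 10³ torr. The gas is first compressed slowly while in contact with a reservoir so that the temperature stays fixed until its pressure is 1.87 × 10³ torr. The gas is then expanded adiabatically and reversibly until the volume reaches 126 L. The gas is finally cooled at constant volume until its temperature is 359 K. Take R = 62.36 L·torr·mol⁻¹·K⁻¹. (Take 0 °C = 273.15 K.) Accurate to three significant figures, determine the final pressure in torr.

P₄ ≈ 1.17e+03 torr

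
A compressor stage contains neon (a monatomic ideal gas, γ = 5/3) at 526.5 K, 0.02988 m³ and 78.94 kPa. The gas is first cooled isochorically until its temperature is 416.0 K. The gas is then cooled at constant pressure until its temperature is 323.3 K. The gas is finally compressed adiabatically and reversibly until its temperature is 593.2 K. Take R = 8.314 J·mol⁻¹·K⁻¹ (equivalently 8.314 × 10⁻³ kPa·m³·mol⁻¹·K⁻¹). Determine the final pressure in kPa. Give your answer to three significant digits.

P₄ ≈ 284 kPa

Isochoric, so P/T is constant: V₂ = V₁; P₂ = P₁·(T₂/T₁) = 62.37 kPa.
P constant ⇒ V ∝ T: P₃ = P₂; V₃ = V₂·(T₃/T₂) = 0.02322 m³.
Reversible adiabatic, γ = 5/3: P₄ = P₃·(T₄/T₃)^(γ/(γ−1)) = 284.4 kPa; V₄ = V₃·(T₃/T₄)^(1/(γ−1)) = 0.009343 m³.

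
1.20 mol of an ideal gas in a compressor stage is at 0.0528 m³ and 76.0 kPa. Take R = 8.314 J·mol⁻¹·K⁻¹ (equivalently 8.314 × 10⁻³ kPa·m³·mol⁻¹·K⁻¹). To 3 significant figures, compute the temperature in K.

PV = nRT ⇒ T = PV/(nR) = (76.0 × 0.0528) / (1.20 × 8.314 × 10⁻³)

T ≈ 402 K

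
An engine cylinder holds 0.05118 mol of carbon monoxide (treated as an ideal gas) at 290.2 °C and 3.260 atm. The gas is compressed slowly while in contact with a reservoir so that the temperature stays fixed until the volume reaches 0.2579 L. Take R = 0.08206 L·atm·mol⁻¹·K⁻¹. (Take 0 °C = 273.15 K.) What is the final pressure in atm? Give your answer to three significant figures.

Convert: T₁ = 563.3 K.
From PV = nRT: V₁ = nRT₁/P₁ = 0.7258 L.
T constant ⇒ Boyle's law P V = const: T₂ = T₁; P₂ = P₁·(V₁/V₂) = 9.174 atm.

P₂ ≈ 9.17 atm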